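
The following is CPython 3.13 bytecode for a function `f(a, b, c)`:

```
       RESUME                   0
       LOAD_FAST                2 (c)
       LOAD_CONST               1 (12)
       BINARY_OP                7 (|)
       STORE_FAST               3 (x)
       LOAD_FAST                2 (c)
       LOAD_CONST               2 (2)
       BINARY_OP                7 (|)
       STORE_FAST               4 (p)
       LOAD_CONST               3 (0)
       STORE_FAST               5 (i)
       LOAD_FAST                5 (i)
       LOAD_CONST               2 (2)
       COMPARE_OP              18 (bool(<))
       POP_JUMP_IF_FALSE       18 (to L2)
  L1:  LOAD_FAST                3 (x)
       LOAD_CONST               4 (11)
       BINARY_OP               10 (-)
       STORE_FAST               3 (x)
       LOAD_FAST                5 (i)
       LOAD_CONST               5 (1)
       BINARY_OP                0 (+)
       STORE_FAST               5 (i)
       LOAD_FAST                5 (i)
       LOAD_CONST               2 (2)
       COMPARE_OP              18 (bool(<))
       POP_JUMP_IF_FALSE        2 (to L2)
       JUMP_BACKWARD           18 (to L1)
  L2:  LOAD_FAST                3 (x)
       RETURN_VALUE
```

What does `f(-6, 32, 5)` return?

-9

LOAD_FAST c → push 5. Stack: [5]
LOAD_CONST → push 12. Stack: [5, 12]
BINARY_OP | → 5 | 12 = 13. Stack: [13]
STORE_FAST x → x=13. Stack: []
LOAD_FAST c → push 5. Stack: [5]
LOAD_CONST → push 2. Stack: [5, 2]
BINARY_OP | → 5 | 2 = 7. Stack: [7]
STORE_FAST p → p=7. Stack: []
LOAD_CONST → push 0. Stack: [0]
STORE_FAST i → i=0. Stack: []
LOAD_FAST i → push 0. Stack: [0]
LOAD_CONST → push 2. Stack: [0, 2]
COMPARE_OP bool(<) → 0 vs 2 = True. Stack: [True]
POP_JUMP_IF_FALSE → pop True; no jump. Stack: []
LOAD_FAST x → push 13. Stack: [13]
LOAD_CONST → push 11. Stack: [13, 11]
BINARY_OP - → 13 - 11 = 2. Stack: [2]
STORE_FAST x → x=2. Stack: []
LOAD_FAST i → push 0. Stack: [0]
LOAD_CONST → push 1. Stack: [0, 1]
BINARY_OP + → 0 + 1 = 1. Stack: [1]
STORE_FAST i → i=1. Stack: []
LOAD_FAST i → push 1. Stack: [1]
LOAD_CONST → push 2. Stack: [1, 2]
COMPARE_OP bool(<) → 1 vs 2 = True. Stack: [True]
POP_JUMP_IF_FALSE → pop True; no jump. Stack: []
LOAD_FAST x → push 2. Stack: [2]
LOAD_CONST → push 11. Stack: [2, 11]
BINARY_OP - → 2 - 11 = -9. Stack: [-9]
STORE_FAST x → x=-9. Stack: []
LOAD_FAST i → push 1. Stack: [1]
LOAD_CONST → push 1. Stack: [1, 1]
BINARY_OP + → 1 + 1 = 2. Stack: [2]
STORE_FAST i → i=2. Stack: []
LOAD_FAST i → push 2. Stack: [2]
LOAD_CONST → push 2. Stack: [2, 2]
COMPARE_OP bool(<) → 2 vs 2 = False. Stack: [False]
POP_JUMP_IF_FALSE → pop False; jump. Stack: []
LOAD_FAST x → push -9. Stack: [-9]
RETURN_VALUE → return -9.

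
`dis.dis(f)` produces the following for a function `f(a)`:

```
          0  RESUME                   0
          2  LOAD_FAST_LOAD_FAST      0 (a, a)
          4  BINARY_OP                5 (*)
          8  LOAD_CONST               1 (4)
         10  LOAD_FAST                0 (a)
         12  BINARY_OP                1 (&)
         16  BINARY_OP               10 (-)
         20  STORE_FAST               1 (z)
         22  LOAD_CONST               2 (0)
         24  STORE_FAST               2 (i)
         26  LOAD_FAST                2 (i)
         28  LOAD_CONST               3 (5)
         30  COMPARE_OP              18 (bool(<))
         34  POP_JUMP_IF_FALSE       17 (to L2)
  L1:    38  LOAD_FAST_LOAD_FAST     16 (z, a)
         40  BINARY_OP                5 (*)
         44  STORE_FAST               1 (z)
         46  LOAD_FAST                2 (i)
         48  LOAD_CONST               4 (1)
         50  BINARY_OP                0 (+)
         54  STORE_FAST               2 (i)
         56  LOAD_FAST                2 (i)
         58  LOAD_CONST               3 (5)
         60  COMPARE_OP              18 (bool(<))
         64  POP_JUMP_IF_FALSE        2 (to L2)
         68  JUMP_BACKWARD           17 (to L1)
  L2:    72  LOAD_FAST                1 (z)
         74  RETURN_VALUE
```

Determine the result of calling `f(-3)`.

LOAD_FAST_LOAD_FAST a,a → push -3,-3
BINARY_OP * → -3 * -3 = 9
LOAD_CONST → push 4
LOAD_FAST a → push -3
BINARY_OP & → 4 & -3 = 4
BINARY_OP - → 9 - 4 = 5
STORE_FAST z → z=5
LOAD_CONST → push 0
STORE_FAST i → i=0
LOAD_FAST i → push 0
LOAD_CONST → push 5
COMPARE_OP bool(<) → 0 vs 5 = True
POP_JUMP_IF_FALSE → pop True; no jump
LOAD_FAST_LOAD_FAST z,a → push 5,-3
BINARY_OP * → 5 * -3 = -15
STORE_FAST z → z=-15
LOAD_FAST i → push 0
LOAD_CONST → push 1
BINARY_OP + → 0 + 1 = 1
STORE_FAST i → i=1
LOAD_FAST i → push 1
LOAD_CONST → push 5
COMPARE_OP bool(<) → 1 vs 5 = True
POP_JUMP_IF_FALSE → pop True; no jump
LOAD_FAST_LOAD_FAST z,a → push -15,-3
BINARY_OP * → -15 * -3 = 45
STORE_FAST z → z=45
LOAD_FAST i → push 1
LOAD_CONST → push 1
BINARY_OP + → 1 + 1 = 2
STORE_FAST i → i=2
LOAD_FAST i → push 2
LOAD_CONST → push 5
COMPARE_OP bool(<) → 2 vs 5 = True
POP_JUMP_IF_FALSE → pop True; no jump
LOAD_FAST_LOAD_FAST z,a → push 45,-3
BINARY_OP * → 45 * -3 = -135
STORE_FAST z → z=-135
LOAD_FAST i → push 2
LOAD_CONST → push 1
BINARY_OP + → 2 + 1 = 3
STORE_FAST i → i=3
LOAD_FAST i → push 3
LOAD_CONST → push 5
COMPARE_OP bool(<) → 3 vs 5 = True
POP_JUMP_IF_FALSE → pop True; no jump
LOAD_FAST_LOAD_FAST z,a → push -135,-3
BINARY_OP * → -135 * -3 = 405
STORE_FAST z → z=405
LOAD_FAST i → push 3
LOAD_CONST → push 1
BINARY_OP + → 3 + 1 = 4
STORE_FAST i → i=4
LOAD_FAST i → push 4
LOAD_CONST → push 5
COMPARE_OP bool(<) → 4 vs 5 = True
POP_JUMP_IF_FALSE → pop True; no jump
LOAD_FAST_LOAD_FAST z,a → push 405,-3
BINARY_OP * → 405 * -3 = -1215
STORE_FAST z → z=-1215
LOAD_FAST i → push 4
LOAD_CONST → push 1
BINARY_OP + → 4 + 1 = 5
STORE_FAST i → i=5
LOAD_FAST i → push 5
LOAD_CONST → push 5
COMPARE_OP bool(<) → 5 vs 5 = False
POP_JUMP_IF_FALSE → pop False; jump
LOAD_FAST z → push -1215
RETURN_VALUE → return -1215.

-1215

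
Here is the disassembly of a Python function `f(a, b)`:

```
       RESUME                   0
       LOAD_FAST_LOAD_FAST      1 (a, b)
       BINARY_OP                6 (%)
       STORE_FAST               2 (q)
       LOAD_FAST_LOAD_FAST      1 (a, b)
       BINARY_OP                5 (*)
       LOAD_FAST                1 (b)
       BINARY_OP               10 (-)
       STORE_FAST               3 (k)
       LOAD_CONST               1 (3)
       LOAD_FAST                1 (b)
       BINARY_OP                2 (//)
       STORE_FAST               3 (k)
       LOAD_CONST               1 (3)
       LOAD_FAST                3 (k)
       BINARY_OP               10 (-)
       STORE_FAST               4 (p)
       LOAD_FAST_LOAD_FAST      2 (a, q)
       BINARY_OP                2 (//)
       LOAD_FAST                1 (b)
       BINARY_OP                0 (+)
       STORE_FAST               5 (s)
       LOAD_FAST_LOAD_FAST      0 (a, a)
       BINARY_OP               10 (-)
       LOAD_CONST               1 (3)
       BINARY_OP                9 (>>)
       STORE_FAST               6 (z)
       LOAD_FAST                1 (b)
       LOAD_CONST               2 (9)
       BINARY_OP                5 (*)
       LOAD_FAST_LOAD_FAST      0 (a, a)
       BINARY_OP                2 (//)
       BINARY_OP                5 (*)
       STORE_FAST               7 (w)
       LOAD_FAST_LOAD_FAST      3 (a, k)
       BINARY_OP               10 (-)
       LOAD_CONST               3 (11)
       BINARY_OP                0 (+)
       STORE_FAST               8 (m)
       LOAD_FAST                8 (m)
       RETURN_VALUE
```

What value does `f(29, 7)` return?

40

LOAD_FAST_LOAD_FAST a,b → push 29,7. Stack: [29, 7]
BINARY_OP % → 29 % 7 = 1. Stack: [1]
STORE_FAST q → q=1. Stack: []
LOAD_FAST_LOAD_FAST a,b → push 29,7. Stack: [29, 7]
BINARY_OP * → 29 * 7 = 203. Stack: [203]
LOAD_FAST b → push 7. Stack: [203, 7]
BINARY_OP - → 203 - 7 = 196. Stack: [196]
STORE_FAST k → k=196. Stack: []
LOAD_CONST → push 3. Stack: [3]
LOAD_FAST b → push 7. Stack: [3, 7]
BINARY_OP // → 3 // 7 = 0. Stack: [0]
STORE_FAST k → k=0. Stack: []
LOAD_CONST → push 3. Stack: [3]
LOAD_FAST k → push 0. Stack: [3, 0]
BINARY_OP - → 3 - 0 = 3. Stack: [3]
STORE_FAST p → p=3. Stack: []
LOAD_FAST_LOAD_FAST a,q → push 29,1. Stack: [29, 1]
BINARY_OP // → 29 // 1 = 29. Stack: [29]
LOAD_FAST b → push 7. Stack: [29, 7]
BINARY_OP + → 29 + 7 = 36. Stack: [36]
STORE_FAST s → s=36. Stack: []
LOAD_FAST_LOAD_FAST a,a → push 29,29. Stack: [29, 29]
BINARY_OP - → 29 - 29 = 0. Stack: [0]
LOAD_CONST → push 3. Stack: [0, 3]
BINARY_OP >> → 0 >> 3 = 0. Stack: [0]
STORE_FAST z → z=0. Stack: []
LOAD_FAST b → push 7. Stack: [7]
LOAD_CONST → push 9. Stack: [7, 9]
BINARY_OP * → 7 * 9 = 63. Stack: [63]
LOAD_FAST_LOAD_FAST a,a → push 29,29. Stack: [63, 29, 29]
BINARY_OP // → 29 // 29 = 1. Stack: [63, 1]
BINARY_OP * → 63 * 1 = 63. Stack: [63]
STORE_FAST w → w=63. Stack: []
LOAD_FAST_LOAD_FAST a,k → push 29,0. Stack: [29, 0]
BINARY_OP - → 29 - 0 = 29. Stack: [29]
LOAD_CONST → push 11. Stack: [29, 11]
BINARY_OP + → 29 + 11 = 40. Stack: [40]
STORE_FAST m → m=40. Stack: []
LOAD_FAST m → push 40. Stack: [40]
RETURN_VALUE → return 40.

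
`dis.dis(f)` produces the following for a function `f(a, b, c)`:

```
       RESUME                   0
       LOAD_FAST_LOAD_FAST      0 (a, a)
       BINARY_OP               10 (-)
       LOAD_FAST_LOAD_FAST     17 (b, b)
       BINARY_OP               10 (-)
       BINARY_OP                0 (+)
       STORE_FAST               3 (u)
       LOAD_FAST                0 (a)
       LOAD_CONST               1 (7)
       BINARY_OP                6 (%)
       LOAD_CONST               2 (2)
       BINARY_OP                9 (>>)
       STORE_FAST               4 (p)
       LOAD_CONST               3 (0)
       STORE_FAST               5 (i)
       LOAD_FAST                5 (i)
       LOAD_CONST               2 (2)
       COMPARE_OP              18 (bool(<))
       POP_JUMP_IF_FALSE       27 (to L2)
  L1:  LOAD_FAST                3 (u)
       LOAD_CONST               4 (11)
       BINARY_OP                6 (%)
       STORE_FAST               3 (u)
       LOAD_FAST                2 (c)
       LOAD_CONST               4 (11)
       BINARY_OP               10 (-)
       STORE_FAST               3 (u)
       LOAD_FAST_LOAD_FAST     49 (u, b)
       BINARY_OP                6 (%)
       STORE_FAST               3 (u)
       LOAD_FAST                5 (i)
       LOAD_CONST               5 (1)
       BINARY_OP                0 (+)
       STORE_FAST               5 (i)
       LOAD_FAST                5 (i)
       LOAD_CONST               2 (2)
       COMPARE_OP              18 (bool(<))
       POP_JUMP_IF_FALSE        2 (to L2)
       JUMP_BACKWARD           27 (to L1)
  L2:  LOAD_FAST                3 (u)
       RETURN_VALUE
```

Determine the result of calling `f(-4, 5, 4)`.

3

LOAD_FAST_LOAD_FAST a,a → push -4,-4. Stack: [-4, -4]
BINARY_OP - → -4 - -4 = 0. Stack: [0]
LOAD_FAST_LOAD_FAST b,b → push 5,5. Stack: [0, 5, 5]
BINARY_OP - → 5 - 5 = 0. Stack: [0, 0]
BINARY_OP + → 0 + 0 = 0. Stack: [0]
STORE_FAST u → u=0. Stack: []
LOAD_FAST a → push -4. Stack: [-4]
LOAD_CONST → push 7. Stack: [-4, 7]
BINARY_OP % → -4 % 7 = 3. Stack: [3]
LOAD_CONST → push 2. Stack: [3, 2]
BINARY_OP >> → 3 >> 2 = 0. Stack: [0]
STORE_FAST p → p=0. Stack: []
LOAD_CONST → push 0. Stack: [0]
STORE_FAST i → i=0. Stack: []
LOAD_FAST i → push 0. Stack: [0]
LOAD_CONST → push 2. Stack: [0, 2]
COMPARE_OP bool(<) → 0 vs 2 = True. Stack: [True]
POP_JUMP_IF_FALSE → pop True; no jump. Stack: []
LOAD_FAST u → push 0. Stack: [0]
LOAD_CONST → push 11. Stack: [0, 11]
BINARY_OP % → 0 % 11 = 0. Stack: [0]
STORE_FAST u → u=0. Stack: []
LOAD_FAST c → push 4. Stack: [4]
LOAD_CONST → push 11. Stack: [4, 11]
BINARY_OP - → 4 - 11 = -7. Stack: [-7]
STORE_FAST u → u=-7. Stack: []
LOAD_FAST_LOAD_FAST u,b → push -7,5. Stack: [-7, 5]
BINARY_OP % → -7 % 5 = 3. Stack: [3]
STORE_FAST u → u=3. Stack: []
LOAD_FAST i → push 0. Stack: [0]
LOAD_CONST → push 1. Stack: [0, 1]
BINARY_OP + → 0 + 1 = 1. Stack: [1]
STORE_FAST i → i=1. Stack: []
LOAD_FAST i → push 1. Stack: [1]
LOAD_CONST → push 2. Stack: [1, 2]
COMPARE_OP bool(<) → 1 vs 2 = True. Stack: [True]
POP_JUMP_IF_FALSE → pop True; no jump. Stack: []
LOAD_FAST u → push 3. Stack: [3]
LOAD_CONST → push 11. Stack: [3, 11]
BINARY_OP % → 3 % 11 = 3. Stack: [3]
STORE_FAST u → u=3. Stack: []
LOAD_FAST c → push 4. Stack: [4]
LOAD_CONST → push 11. Stack: [4, 11]
BINARY_OP - → 4 - 11 = -7. Stack: [-7]
STORE_FAST u → u=-7. Stack: []
LOAD_FAST_LOAD_FAST u,b → push -7,5. Stack: [-7, 5]
BINARY_OP % → -7 % 5 = 3. Stack: [3]
STORE_FAST u → u=3. Stack: []
LOAD_FAST i → push 1. Stack: [1]
LOAD_CONST → push 1. Stack: [1, 1]
BINARY_OP + → 1 + 1 = 2. Stack: [2]
STORE_FAST i → i=2. Stack: []
LOAD_FAST i → push 2. Stack: [2]
LOAD_CONST → push 2. Stack: [2, 2]
COMPARE_OP bool(<) → 2 vs 2 = False. Stack: [False]
POP_JUMP_IF_FALSE → pop False; jump. Stack: []
LOAD_FAST u → push 3. Stack: [3]
RETURN_VALUE → return 3.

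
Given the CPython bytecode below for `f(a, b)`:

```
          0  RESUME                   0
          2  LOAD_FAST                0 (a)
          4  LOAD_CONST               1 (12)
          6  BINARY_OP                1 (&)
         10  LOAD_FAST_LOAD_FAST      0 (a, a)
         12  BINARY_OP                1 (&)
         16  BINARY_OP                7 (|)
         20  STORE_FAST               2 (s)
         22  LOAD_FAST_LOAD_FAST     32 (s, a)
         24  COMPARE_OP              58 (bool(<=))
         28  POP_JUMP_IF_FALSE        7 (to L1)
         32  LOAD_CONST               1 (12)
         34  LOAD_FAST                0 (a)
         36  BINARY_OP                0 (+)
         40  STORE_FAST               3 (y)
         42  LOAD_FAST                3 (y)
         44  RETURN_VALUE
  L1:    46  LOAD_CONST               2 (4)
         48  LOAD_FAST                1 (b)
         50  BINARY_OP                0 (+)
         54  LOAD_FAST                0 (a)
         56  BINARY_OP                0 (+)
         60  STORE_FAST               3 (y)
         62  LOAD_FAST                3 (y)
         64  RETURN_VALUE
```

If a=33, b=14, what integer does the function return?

45

LOAD_FAST a → push 33. Stack: [33]
LOAD_CONST → push 12. Stack: [33, 12]
BINARY_OP & → 33 & 12 = 0. Stack: [0]
LOAD_FAST_LOAD_FAST a,a → push 33,33. Stack: [0, 33, 33]
BINARY_OP & → 33 & 33 = 33. Stack: [0, 33]
BINARY_OP | → 0 | 33 = 33. Stack: [33]
STORE_FAST s → s=33. Stack: []
LOAD_FAST_LOAD_FAST s,a → push 33,33. Stack: [33, 33]
COMPARE_OP bool(<=) → 33 vs 33 = True. Stack: [True]
POP_JUMP_IF_FALSE → pop True; no jump. Stack: []
LOAD_CONST → push 12. Stack: [12]
LOAD_FAST a → push 33. Stack: [12, 33]
BINARY_OP + → 12 + 33 = 45. Stack: [45]
STORE_FAST y → y=45. Stack: []
LOAD_FAST y → push 45. Stack: [45]
RETURN_VALUE → return 45.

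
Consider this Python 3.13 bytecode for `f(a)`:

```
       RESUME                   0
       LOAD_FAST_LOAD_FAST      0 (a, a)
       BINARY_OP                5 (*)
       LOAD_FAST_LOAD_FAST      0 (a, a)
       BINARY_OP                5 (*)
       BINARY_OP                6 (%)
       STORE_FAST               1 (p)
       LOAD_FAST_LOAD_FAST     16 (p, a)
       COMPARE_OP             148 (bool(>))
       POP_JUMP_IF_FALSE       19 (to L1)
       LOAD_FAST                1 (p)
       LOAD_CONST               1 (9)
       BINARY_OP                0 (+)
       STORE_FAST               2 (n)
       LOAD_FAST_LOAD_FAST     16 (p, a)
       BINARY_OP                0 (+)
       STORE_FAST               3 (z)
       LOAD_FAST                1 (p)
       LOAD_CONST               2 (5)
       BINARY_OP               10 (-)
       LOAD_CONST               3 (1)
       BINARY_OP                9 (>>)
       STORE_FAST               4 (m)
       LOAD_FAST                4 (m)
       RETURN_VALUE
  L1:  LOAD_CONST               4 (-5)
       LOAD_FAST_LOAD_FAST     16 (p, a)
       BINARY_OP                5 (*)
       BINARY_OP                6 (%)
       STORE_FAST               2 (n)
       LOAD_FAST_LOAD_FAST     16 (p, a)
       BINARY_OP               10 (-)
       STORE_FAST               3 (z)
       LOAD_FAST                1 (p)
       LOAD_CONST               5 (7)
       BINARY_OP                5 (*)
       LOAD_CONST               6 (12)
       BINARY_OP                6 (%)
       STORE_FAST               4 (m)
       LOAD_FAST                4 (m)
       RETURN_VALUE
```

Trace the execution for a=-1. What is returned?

LOAD_FAST_LOAD_FAST a,a → push -1,-1. Stack: [-1, -1]
BINARY_OP * → -1 * -1 = 1. Stack: [1]
LOAD_FAST_LOAD_FAST a,a → push -1,-1. Stack: [1, -1, -1]
BINARY_OP * → -1 * -1 = 1. Stack: [1, 1]
BINARY_OP % → 1 % 1 = 0. Stack: [0]
STORE_FAST p → p=0. Stack: []
LOAD_FAST_LOAD_FAST p,a → push 0,-1. Stack: [0, -1]
COMPARE_OP bool(>) → 0 vs -1 = True. Stack: [True]
POP_JUMP_IF_FALSE → pop True; no jump. Stack: []
LOAD_FAST p → push 0. Stack: [0]
LOAD_CONST → push 9. Stack: [0, 9]
BINARY_OP + → 0 + 9 = 9. Stack: [9]
STORE_FAST n → n=9. Stack: []
LOAD_FAST_LOAD_FAST p,a → push 0,-1. Stack: [0, -1]
BINARY_OP + → 0 + -1 = -1. Stack: [-1]
STORE_FAST z → z=-1. Stack: []
LOAD_FAST p → push 0. Stack: [0]
LOAD_CONST → push 5. Stack: [0, 5]
BINARY_OP - → 0 - 5 = -5. Stack: [-5]
LOAD_CONST → push 1. Stack: [-5, 1]
BINARY_OP >> → -5 >> 1 = -3. Stack: [-3]
STORE_FAST m → m=-3. Stack: []
LOAD_FAST m → push -3. Stack: [-3]
RETURN_VALUE → return -3.

-3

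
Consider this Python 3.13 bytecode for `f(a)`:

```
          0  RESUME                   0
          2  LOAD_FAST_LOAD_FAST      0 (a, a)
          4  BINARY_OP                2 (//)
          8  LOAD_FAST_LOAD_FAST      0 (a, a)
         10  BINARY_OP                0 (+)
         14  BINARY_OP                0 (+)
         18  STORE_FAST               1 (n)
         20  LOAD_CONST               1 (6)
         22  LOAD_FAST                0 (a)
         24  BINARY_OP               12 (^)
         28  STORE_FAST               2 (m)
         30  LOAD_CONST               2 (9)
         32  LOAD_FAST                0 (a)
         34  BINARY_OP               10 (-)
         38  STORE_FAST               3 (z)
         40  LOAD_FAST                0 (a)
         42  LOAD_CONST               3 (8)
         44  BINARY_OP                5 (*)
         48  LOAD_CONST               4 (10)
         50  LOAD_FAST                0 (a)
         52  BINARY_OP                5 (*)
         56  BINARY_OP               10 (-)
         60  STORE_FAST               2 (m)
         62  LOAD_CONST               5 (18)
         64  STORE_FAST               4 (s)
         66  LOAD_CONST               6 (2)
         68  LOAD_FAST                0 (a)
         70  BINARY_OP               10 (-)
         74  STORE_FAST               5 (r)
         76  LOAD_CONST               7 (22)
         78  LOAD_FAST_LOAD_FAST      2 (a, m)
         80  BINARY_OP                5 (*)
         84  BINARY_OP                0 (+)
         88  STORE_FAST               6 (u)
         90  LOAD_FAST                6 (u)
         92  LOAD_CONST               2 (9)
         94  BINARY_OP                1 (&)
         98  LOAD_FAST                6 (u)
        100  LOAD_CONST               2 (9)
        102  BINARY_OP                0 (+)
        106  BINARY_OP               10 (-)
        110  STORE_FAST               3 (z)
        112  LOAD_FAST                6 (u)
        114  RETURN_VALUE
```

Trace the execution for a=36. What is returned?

LOAD_FAST_LOAD_FAST a,a → push 36,36. Stack: [36, 36]
BINARY_OP // → 36 // 36 = 1. Stack: [1]
LOAD_FAST_LOAD_FAST a,a → push 36,36. Stack: [1, 36, 36]
BINARY_OP + → 36 + 36 = 72. Stack: [1, 72]
BINARY_OP + → 1 + 72 = 73. Stack: [73]
STORE_FAST n → n=73. Stack: []
LOAD_CONST → push 6. Stack: [6]
LOAD_FAST a → push 36. Stack: [6, 36]
BINARY_OP ^ → 6 ^ 36 = 34. Stack: [34]
STORE_FAST m → m=34. Stack: []
LOAD_CONST → push 9. Stack: [9]
LOAD_FAST a → push 36. Stack: [9, 36]
BINARY_OP - → 9 - 36 = -27. Stack: [-27]
STORE_FAST z → z=-27. Stack: []
LOAD_FAST a → push 36. Stack: [36]
LOAD_CONST → push 8. Stack: [36, 8]
BINARY_OP * → 36 * 8 = 288. Stack: [288]
LOAD_CONST → push 10. Stack: [288, 10]
LOAD_FAST a → push 36. Stack: [288, 10, 36]
BINARY_OP * → 10 * 36 = 360. Stack: [288, 360]
BINARY_OP - → 288 - 360 = -72. Stack: [-72]
STORE_FAST m → m=-72. Stack: []
LOAD_CONST → push 18. Stack: [18]
STORE_FAST s → s=18. Stack: []
LOAD_CONST → push 2. Stack: [2]
LOAD_FAST a → push 36. Stack: [2, 36]
BINARY_OP - → 2 - 36 = -34. Stack: [-34]
STORE_FAST r → r=-34. Stack: []
LOAD_CONST → push 22. Stack: [22]
LOAD_FAST_LOAD_FAST a,m → push 36,-72. Stack: [22, 36, -72]
BINARY_OP * → 36 * -72 = -2592. Stack: [22, -2592]
BINARY_OP + → 22 + -2592 = -2570. Stack: [-2570]
STORE_FAST u → u=-2570. Stack: []
LOAD_FAST u → push -2570. Stack: [-2570]
LOAD_CONST → push 9. Stack: [-2570, 9]
BINARY_OP & → -2570 & 9 = 0. Stack: [0]
LOAD_FAST u → push -2570. Stack: [0, -2570]
LOAD_CONST → push 9. Stack: [0, -2570, 9]
BINARY_OP + → -2570 + 9 = -2561. Stack: [0, -2561]
BINARY_OP - → 0 - -2561 = 2561. Stack: [2561]
STORE_FAST z → z=2561. Stack: []
LOAD_FAST u → push -2570. Stack: [-2570]
RETURN_VALUE → return -2570.

-2570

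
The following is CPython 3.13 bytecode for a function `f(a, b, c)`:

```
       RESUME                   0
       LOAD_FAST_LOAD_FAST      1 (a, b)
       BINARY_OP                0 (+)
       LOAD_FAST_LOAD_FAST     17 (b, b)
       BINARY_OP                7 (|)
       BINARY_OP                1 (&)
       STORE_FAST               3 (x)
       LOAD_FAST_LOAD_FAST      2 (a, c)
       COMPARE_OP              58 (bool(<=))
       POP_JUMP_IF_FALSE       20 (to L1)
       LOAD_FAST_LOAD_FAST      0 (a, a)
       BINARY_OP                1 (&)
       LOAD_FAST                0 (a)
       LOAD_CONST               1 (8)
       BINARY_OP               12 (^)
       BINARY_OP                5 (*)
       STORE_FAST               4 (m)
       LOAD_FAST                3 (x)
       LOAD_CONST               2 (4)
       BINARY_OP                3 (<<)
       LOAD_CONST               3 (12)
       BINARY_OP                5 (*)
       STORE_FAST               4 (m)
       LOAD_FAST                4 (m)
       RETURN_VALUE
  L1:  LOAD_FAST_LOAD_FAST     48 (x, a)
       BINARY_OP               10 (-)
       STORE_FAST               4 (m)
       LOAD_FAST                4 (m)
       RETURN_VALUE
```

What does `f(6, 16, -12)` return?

LOAD_FAST_LOAD_FAST a,b → push 6,16. Stack: [6, 16]
BINARY_OP + → 6 + 16 = 22. Stack: [22]
LOAD_FAST_LOAD_FAST b,b → push 16,16. Stack: [22, 16, 16]
BINARY_OP | → 16 | 16 = 16. Stack: [22, 16]
BINARY_OP & → 22 & 16 = 16. Stack: [16]
STORE_FAST x → x=16. Stack: []
LOAD_FAST_LOAD_FAST a,c → push 6,-12. Stack: [6, -12]
COMPARE_OP bool(<=) → 6 vs -12 = False. Stack: [False]
POP_JUMP_IF_FALSE → pop False; jump. Stack: []
LOAD_FAST_LOAD_FAST x,a → push 16,6. Stack: [16, 6]
BINARY_OP - → 16 - 6 = 10. Stack: [10]
STORE_FAST m → m=10. Stack: []
LOAD_FAST m → push 10. Stack: [10]
RETURN_VALUE → return 10.

10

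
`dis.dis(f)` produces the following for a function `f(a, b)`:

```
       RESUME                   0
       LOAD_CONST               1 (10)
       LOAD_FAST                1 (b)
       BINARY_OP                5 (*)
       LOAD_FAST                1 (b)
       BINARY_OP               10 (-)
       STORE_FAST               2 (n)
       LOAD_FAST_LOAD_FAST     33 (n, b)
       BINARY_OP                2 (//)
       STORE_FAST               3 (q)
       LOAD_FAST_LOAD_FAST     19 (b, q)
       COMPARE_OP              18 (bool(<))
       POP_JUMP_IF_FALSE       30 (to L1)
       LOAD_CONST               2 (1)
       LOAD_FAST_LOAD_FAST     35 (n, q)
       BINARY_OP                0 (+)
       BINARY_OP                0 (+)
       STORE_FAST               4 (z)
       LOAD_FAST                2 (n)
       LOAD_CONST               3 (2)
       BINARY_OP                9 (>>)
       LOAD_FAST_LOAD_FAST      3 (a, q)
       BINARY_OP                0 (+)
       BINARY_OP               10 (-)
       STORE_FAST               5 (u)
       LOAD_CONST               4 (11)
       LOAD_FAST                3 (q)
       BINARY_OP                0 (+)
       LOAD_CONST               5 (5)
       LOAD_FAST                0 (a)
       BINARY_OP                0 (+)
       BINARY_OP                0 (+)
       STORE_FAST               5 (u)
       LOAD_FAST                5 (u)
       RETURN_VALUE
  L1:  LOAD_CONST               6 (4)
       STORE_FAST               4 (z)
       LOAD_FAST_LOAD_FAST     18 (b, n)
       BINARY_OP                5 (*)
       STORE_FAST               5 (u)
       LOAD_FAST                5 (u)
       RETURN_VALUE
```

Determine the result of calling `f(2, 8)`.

27

LOAD_CONST → push 10. Stack: [10]
LOAD_FAST b → push 8. Stack: [10, 8]
BINARY_OP * → 10 * 8 = 80. Stack: [80]
LOAD_FAST b → push 8. Stack: [80, 8]
BINARY_OP - → 80 - 8 = 72. Stack: [72]
STORE_FAST n → n=72. Stack: []
LOAD_FAST_LOAD_FAST n,b → push 72,8. Stack: [72, 8]
BINARY_OP // → 72 // 8 = 9. Stack: [9]
STORE_FAST q → q=9. Stack: []
LOAD_FAST_LOAD_FAST b,q → push 8,9. Stack: [8, 9]
COMPARE_OP bool(<) → 8 vs 9 = True. Stack: [True]
POP_JUMP_IF_FALSE → pop True; no jump. Stack: []
LOAD_CONST → push 1. Stack: [1]
LOAD_FAST_LOAD_FAST n,q → push 72,9. Stack: [1, 72, 9]
BINARY_OP + → 72 + 9 = 81. Stack: [1, 81]
BINARY_OP + → 1 + 81 = 82. Stack: [82]
STORE_FAST z → z=82. Stack: []
LOAD_FAST n → push 72. Stack: [72]
LOAD_CONST → push 2. Stack: [72, 2]
BINARY_OP >> → 72 >> 2 = 18. Stack: [18]
LOAD_FAST_LOAD_FAST a,q → push 2,9. Stack: [18, 2, 9]
BINARY_OP + → 2 + 9 = 11. Stack: [18, 11]
BINARY_OP - → 18 - 11 = 7. Stack: [7]
STORE_FAST u → u=7. Stack: []
LOAD_CONST → push 11. Stack: [11]
LOAD_FAST q → push 9. Stack: [11, 9]
BINARY_OP + → 11 + 9 = 20. Stack: [20]
LOAD_CONST → push 5. Stack: [20, 5]
LOAD_FAST a → push 2. Stack: [20, 5, 2]
BINARY_OP + → 5 + 2 = 7. Stack: [20, 7]
BINARY_OP + → 20 + 7 = 27. Stack: [27]
STORE_FAST u → u=27. Stack: []
LOAD_FAST u → push 27. Stack: [27]
RETURN_VALUE → return 27.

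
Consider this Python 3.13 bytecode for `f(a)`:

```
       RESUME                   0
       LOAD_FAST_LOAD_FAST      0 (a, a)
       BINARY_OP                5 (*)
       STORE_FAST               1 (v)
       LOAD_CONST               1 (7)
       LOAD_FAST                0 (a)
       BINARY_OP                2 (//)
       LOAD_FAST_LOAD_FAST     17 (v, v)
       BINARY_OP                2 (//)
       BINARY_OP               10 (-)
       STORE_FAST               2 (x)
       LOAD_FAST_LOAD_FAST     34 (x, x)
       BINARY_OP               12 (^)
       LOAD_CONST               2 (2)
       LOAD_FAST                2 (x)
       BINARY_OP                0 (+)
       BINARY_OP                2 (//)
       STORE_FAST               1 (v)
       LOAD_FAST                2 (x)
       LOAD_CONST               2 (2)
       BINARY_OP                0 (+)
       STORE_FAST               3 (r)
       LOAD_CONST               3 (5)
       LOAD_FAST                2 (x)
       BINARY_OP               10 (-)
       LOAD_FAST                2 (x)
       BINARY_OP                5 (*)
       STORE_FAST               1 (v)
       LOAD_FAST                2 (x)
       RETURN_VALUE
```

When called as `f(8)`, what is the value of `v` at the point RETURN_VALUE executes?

LOAD_FAST_LOAD_FAST a,a → push 8,8. Stack: [8, 8]
BINARY_OP * → 8 * 8 = 64. Stack: [64]
STORE_FAST v → v=64. Stack: []
LOAD_CONST → push 7. Stack: [7]
LOAD_FAST a → push 8. Stack: [7, 8]
BINARY_OP // → 7 // 8 = 0. Stack: [0]
LOAD_FAST_LOAD_FAST v,v → push 64,64. Stack: [0, 64, 64]
BINARY_OP // → 64 // 64 = 1. Stack: [0, 1]
BINARY_OP - → 0 - 1 = -1. Stack: [-1]
STORE_FAST x → x=-1. Stack: []
LOAD_FAST_LOAD_FAST x,x → push -1,-1. Stack: [-1, -1]
BINARY_OP ^ → -1 ^ -1 = 0. Stack: [0]
LOAD_CONST → push 2. Stack: [0, 2]
LOAD_FAST x → push -1. Stack: [0, 2, -1]
BINARY_OP + → 2 + -1 = 1. Stack: [0, 1]
BINARY_OP // → 0 // 1 = 0. Stack: [0]
STORE_FAST v → v=0. Stack: []
LOAD_FAST x → push -1. Stack: [-1]
LOAD_CONST → push 2. Stack: [-1, 2]
BINARY_OP + → -1 + 2 = 1. Stack: [1]
STORE_FAST r → r=1. Stack: []
LOAD_CONST → push 5. Stack: [5]
LOAD_FAST x → push -1. Stack: [5, -1]
BINARY_OP - → 5 - -1 = 6. Stack: [6]
LOAD_FAST x → push -1. Stack: [6, -1]
BINARY_OP * → 6 * -1 = -6. Stack: [-6]
STORE_FAST v → v=-6. Stack: []
LOAD_FAST x → push -1. Stack: [-1]
RETURN_VALUE → return -1.

-6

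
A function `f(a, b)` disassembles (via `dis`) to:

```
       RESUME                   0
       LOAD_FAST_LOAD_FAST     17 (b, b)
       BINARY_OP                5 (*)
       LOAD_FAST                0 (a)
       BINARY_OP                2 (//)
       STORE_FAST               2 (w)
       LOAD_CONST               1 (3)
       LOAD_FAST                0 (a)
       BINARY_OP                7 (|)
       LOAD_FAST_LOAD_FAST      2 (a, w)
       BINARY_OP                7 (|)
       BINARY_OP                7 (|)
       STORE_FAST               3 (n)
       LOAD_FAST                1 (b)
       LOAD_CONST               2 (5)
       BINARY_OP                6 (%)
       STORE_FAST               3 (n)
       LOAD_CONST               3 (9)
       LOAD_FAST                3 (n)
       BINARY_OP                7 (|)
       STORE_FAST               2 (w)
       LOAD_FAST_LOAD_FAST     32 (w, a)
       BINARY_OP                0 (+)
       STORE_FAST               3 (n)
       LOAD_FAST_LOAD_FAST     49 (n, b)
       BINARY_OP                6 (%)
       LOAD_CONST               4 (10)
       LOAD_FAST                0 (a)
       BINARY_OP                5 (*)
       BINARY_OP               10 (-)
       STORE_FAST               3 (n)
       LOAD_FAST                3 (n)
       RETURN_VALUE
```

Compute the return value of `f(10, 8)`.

LOAD_FAST_LOAD_FAST b,b → push 8,8. Stack: [8, 8]
BINARY_OP * → 8 * 8 = 64. Stack: [64]
LOAD_FAST a → push 10. Stack: [64, 10]
BINARY_OP // → 64 // 10 = 6. Stack: [6]
STORE_FAST w → w=6. Stack: []
LOAD_CONST → push 3. Stack: [3]
LOAD_FAST a → push 10. Stack: [3, 10]
BINARY_OP | → 3 | 10 = 11. Stack: [11]
LOAD_FAST_LOAD_FAST a,w → push 10,6. Stack: [11, 10, 6]
BINARY_OP | → 10 | 6 = 14. Stack: [11, 14]
BINARY_OP | → 11 | 14 = 15. Stack: [15]
STORE_FAST n → n=15. Stack: []
LOAD_FAST b → push 8. Stack: [8]
LOAD_CONST → push 5. Stack: [8, 5]
BINARY_OP % → 8 % 5 = 3. Stack: [3]
STORE_FAST n → n=3. Stack: []
LOAD_CONST → push 9. Stack: [9]
LOAD_FAST n → push 3. Stack: [9, 3]
BINARY_OP | → 9 | 3 = 11. Stack: [11]
STORE_FAST w → w=11. Stack: []
LOAD_FAST_LOAD_FAST w,a → push 11,10. Stack: [11, 10]
BINARY_OP + → 11 + 10 = 21. Stack: [21]
STORE_FAST n → n=21. Stack: []
LOAD_FAST_LOAD_FAST n,b → push 21,8. Stack: [21, 8]
BINARY_OP % → 21 % 8 = 5. Stack: [5]
LOAD_CONST → push 10. Stack: [5, 10]
LOAD_FAST a → push 10. Stack: [5, 10, 10]
BINARY_OP * → 10 * 10 = 100. Stack: [5, 100]
BINARY_OP - → 5 - 100 = -95. Stack: [-95]
STORE_FAST n → n=-95. Stack: []
LOAD_FAST n → push -95. Stack: [-95]
RETURN_VALUE → return -95.

-95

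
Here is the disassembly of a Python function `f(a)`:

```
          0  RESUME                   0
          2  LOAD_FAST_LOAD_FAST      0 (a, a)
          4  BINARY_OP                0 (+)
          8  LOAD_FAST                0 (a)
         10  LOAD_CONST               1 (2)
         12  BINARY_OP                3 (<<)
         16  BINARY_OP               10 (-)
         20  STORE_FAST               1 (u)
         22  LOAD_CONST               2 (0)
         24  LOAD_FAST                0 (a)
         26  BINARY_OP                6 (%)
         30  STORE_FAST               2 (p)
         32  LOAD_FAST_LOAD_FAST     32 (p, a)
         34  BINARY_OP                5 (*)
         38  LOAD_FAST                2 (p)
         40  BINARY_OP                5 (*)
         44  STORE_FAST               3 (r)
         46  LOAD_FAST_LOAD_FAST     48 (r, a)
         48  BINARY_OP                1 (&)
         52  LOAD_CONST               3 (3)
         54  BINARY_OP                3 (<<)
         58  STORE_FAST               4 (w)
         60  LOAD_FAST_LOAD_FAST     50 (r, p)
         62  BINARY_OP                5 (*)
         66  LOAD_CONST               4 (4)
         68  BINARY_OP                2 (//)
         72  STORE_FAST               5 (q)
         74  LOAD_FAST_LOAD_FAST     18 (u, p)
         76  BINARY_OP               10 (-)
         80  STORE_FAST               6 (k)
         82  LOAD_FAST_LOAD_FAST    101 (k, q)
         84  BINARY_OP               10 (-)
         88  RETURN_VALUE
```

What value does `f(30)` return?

LOAD_FAST_LOAD_FAST a,a → push 30,30. Stack: [30, 30]
BINARY_OP + → 30 + 30 = 60. Stack: [60]
LOAD_FAST a → push 30. Stack: [60, 30]
LOAD_CONST → push 2. Stack: [60, 30, 2]
BINARY_OP << → 30 << 2 = 120. Stack: [60, 120]
BINARY_OP - → 60 - 120 = -60. Stack: [-60]
STORE_FAST u → u=-60. Stack: []
LOAD_CONST → push 0. Stack: [0]
LOAD_FAST a → push 30. Stack: [0, 30]
BINARY_OP % → 0 % 30 = 0. Stack: [0]
STORE_FAST p → p=0. Stack: []
LOAD_FAST_LOAD_FAST p,a → push 0,30. Stack: [0, 30]
BINARY_OP * → 0 * 30 = 0. Stack: [0]
LOAD_FAST p → push 0. Stack: [0, 0]
BINARY_OP * → 0 * 0 = 0. Stack: [0]
STORE_FAST r → r=0. Stack: []
LOAD_FAST_LOAD_FAST r,a → push 0,30. Stack: [0, 30]
BINARY_OP & → 0 & 30 = 0. Stack: [0]
LOAD_CONST → push 3. Stack: [0, 3]
BINARY_OP << → 0 << 3 = 0. Stack: [0]
STORE_FAST w → w=0. Stack: []
LOAD_FAST_LOAD_FAST r,p → push 0,0. Stack: [0, 0]
BINARY_OP * → 0 * 0 = 0. Stack: [0]
LOAD_CONST → push 4. Stack: [0, 4]
BINARY_OP // → 0 // 4 = 0. Stack: [0]
STORE_FAST q → q=0. Stack: []
LOAD_FAST_LOAD_FAST u,p → push -60,0. Stack: [-60, 0]
BINARY_OP - → -60 - 0 = -60. Stack: [-60]
STORE_FAST k → k=-60. Stack: []
LOAD_FAST_LOAD_FAST k,q → push -60,0. Stack: [-60, 0]
BINARY_OP - → -60 - 0 = -60. Stack: [-60]
RETURN_VALUE → return -60.

-60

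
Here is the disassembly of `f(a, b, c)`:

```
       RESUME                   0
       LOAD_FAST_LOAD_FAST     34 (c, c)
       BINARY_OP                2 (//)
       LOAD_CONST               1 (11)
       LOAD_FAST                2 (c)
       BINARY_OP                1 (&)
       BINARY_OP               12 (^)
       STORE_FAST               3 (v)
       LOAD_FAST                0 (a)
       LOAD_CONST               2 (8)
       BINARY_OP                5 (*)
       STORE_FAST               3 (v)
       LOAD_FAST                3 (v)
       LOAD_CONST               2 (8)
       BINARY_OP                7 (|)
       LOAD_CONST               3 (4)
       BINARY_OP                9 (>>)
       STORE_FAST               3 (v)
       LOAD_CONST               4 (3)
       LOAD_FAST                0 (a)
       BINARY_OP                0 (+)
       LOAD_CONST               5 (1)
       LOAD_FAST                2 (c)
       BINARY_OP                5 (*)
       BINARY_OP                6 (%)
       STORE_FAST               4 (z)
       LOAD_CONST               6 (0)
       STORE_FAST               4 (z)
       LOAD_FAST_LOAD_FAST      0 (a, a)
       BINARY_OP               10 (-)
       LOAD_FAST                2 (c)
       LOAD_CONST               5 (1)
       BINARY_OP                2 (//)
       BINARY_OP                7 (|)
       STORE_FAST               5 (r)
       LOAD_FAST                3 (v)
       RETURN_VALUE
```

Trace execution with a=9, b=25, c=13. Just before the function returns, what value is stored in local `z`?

0

LOAD_FAST_LOAD_FAST c,c → push 13,13. Stack: [13, 13]
BINARY_OP // → 13 // 13 = 1. Stack: [1]
LOAD_CONST → push 11. Stack: [1, 11]
LOAD_FAST c → push 13. Stack: [1, 11, 13]
BINARY_OP & → 11 & 13 = 9. Stack: [1, 9]
BINARY_OP ^ → 1 ^ 9 = 8. Stack: [8]
STORE_FAST v → v=8. Stack: []
LOAD_FAST a → push 9. Stack: [9]
LOAD_CONST → push 8. Stack: [9, 8]
BINARY_OP * → 9 * 8 = 72. Stack: [72]
STORE_FAST v → v=72. Stack: []
LOAD_FAST v → push 72. Stack: [72]
LOAD_CONST → push 8. Stack: [72, 8]
BINARY_OP | → 72 | 8 = 72. Stack: [72]
LOAD_CONST → push 4. Stack: [72, 4]
BINARY_OP >> → 72 >> 4 = 4. Stack: [4]
STORE_FAST v → v=4. Stack: []
LOAD_CONST → push 3. Stack: [3]
LOAD_FAST a → push 9. Stack: [3, 9]
BINARY_OP + → 3 + 9 = 12. Stack: [12]
LOAD_CONST → push 1. Stack: [12, 1]
LOAD_FAST c → push 13. Stack: [12, 1, 13]
BINARY_OP * → 1 * 13 = 13. Stack: [12, 13]
BINARY_OP % → 12 % 13 = 12. Stack: [12]
STORE_FAST z → z=12. Stack: []
LOAD_CONST → push 0. Stack: [0]
STORE_FAST z → z=0. Stack: []
LOAD_FAST_LOAD_FAST a,a → push 9,9. Stack: [9, 9]
BINARY_OP - → 9 - 9 = 0. Stack: [0]
LOAD_FAST c → push 13. Stack: [0, 13]
LOAD_CONST → push 1. Stack: [0, 13, 1]
BINARY_OP // → 13 // 1 = 13. Stack: [0, 13]
BINARY_OP | → 0 | 13 = 13. Stack: [13]
STORE_FAST r → r=13. Stack: []
LOAD_FAST v → push 4. Stack: [4]
RETURN_VALUE → return 4.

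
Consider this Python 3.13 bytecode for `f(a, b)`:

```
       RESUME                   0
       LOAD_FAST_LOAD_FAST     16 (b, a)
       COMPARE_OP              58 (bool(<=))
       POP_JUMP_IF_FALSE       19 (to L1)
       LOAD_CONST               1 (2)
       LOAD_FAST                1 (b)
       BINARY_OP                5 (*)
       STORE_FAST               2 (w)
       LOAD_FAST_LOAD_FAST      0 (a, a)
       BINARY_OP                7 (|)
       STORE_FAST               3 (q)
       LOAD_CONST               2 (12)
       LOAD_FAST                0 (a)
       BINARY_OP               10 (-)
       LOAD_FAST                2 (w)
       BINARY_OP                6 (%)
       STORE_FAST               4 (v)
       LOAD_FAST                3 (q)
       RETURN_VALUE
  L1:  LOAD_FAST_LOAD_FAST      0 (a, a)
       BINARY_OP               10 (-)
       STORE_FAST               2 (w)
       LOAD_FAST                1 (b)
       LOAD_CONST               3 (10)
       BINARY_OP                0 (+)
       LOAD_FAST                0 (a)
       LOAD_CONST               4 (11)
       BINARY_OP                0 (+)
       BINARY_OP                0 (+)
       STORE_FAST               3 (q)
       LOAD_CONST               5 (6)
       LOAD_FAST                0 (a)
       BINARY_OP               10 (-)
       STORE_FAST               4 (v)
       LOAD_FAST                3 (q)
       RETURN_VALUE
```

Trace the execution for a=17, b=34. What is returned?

LOAD_FAST_LOAD_FAST b,a → push 34,17. Stack: [34, 17]
COMPARE_OP bool(<=) → 34 vs 17 = False. Stack: [False]
POP_JUMP_IF_FALSE → pop False; jump. Stack: []
LOAD_FAST_LOAD_FAST a,a → push 17,17. Stack: [17, 17]
BINARY_OP - → 17 - 17 = 0. Stack: [0]
STORE_FAST w → w=0. Stack: []
LOAD_FAST b → push 34. Stack: [34]
LOAD_CONST → push 10. Stack: [34, 10]
BINARY_OP + → 34 + 10 = 44. Stack: [44]
LOAD_FAST a → push 17. Stack: [44, 17]
LOAD_CONST → push 11. Stack: [44, 17, 11]
BINARY_OP + → 17 + 11 = 28. Stack: [44, 28]
BINARY_OP + → 44 + 28 = 72. Stack: [72]
STORE_FAST q → q=72. Stack: []
LOAD_CONST → push 6. Stack: [6]
LOAD_FAST a → push 17. Stack: [6, 17]
BINARY_OP - → 6 - 17 = -11. Stack: [-11]
STORE_FAST v → v=-11. Stack: []
LOAD_FAST q → push 72. Stack: [72]
RETURN_VALUE → return 72.

72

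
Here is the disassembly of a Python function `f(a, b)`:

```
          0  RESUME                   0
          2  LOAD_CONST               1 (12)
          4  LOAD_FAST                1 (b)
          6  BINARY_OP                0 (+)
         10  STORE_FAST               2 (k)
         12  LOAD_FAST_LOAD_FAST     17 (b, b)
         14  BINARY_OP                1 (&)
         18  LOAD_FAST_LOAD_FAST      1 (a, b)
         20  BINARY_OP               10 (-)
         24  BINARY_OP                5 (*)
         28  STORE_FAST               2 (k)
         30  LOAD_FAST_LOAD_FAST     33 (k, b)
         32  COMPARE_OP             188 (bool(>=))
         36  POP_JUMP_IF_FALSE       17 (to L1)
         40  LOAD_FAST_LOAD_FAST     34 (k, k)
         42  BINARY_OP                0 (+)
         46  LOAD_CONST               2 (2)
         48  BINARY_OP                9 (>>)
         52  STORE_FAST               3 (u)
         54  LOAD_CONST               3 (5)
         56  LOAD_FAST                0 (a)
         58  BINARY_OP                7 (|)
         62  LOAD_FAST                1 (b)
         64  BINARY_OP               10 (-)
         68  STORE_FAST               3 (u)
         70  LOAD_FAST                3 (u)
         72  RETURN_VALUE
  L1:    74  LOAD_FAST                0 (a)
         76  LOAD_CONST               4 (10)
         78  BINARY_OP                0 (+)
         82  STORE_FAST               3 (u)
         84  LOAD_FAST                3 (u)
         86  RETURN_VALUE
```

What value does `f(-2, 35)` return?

8

LOAD_CONST → push 12. Stack: [12]
LOAD_FAST b → push 35. Stack: [12, 35]
BINARY_OP + → 12 + 35 = 47. Stack: [47]
STORE_FAST k → k=47. Stack: []
LOAD_FAST_LOAD_FAST b,b → push 35,35. Stack: [35, 35]
BINARY_OP & → 35 & 35 = 35. Stack: [35]
LOAD_FAST_LOAD_FAST a,b → push -2,35. Stack: [35, -2, 35]
BINARY_OP - → -2 - 35 = -37. Stack: [35, -37]
BINARY_OP * → 35 * -37 = -1295. Stack: [-1295]
STORE_FAST k → k=-1295. Stack: []
LOAD_FAST_LOAD_FAST k,b → push -1295,35. Stack: [-1295, 35]
COMPARE_OP bool(>=) → -1295 vs 35 = False. Stack: [False]
POP_JUMP_IF_FALSE → pop False; jump. Stack: []
LOAD_FAST a → push -2. Stack: [-2]
LOAD_CONST → push 10. Stack: [-2, 10]
BINARY_OP + → -2 + 10 = 8. Stack: [8]
STORE_FAST u → u=8. Stack: []
LOAD_FAST u → push 8. Stack: [8]
RETURN_VALUE → return 8.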